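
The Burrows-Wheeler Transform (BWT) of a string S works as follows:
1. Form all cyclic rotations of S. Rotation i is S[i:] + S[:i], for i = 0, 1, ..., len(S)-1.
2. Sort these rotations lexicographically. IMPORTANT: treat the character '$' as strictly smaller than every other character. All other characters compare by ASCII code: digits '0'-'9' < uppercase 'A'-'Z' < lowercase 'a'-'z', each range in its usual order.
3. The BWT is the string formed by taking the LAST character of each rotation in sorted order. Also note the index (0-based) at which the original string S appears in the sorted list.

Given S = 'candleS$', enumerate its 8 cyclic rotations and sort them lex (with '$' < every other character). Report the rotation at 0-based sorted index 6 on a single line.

All 8 rotations (rotation i = S[i:]+S[:i]):
  rot[0] = candleS$
  rot[1] = andleS$c
  rot[2] = ndleS$ca
  rot[3] = dleS$can
  rot[4] = leS$cand
  rot[5] = eS$candl
  rot[6] = S$candle
  rot[7] = $candleS
Sorted (with $ < everything):
  sorted[0] = $candleS
  sorted[1] = S$candle
  sorted[2] = andleS$c
  sorted[3] = candleS$
  sorted[4] = dleS$can
  sorted[5] = eS$candl
  sorted[6] = leS$cand
  sorted[7] = ndleS$ca
sorted[6] = leS$cand

Answer: leS$cand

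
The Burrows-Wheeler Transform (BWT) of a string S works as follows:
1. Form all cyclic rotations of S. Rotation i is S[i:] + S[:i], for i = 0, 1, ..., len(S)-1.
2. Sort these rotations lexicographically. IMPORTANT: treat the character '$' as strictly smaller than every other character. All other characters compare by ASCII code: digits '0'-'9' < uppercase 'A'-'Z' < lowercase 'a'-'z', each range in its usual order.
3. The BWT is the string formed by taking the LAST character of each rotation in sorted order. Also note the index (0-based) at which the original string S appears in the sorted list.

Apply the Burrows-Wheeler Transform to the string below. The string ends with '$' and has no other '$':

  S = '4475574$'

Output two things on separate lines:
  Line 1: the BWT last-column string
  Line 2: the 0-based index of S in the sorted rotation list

All 8 rotations (rotation i = S[i:]+S[:i]):
  rot[0] = 4475574$
  rot[1] = 475574$4
  rot[2] = 75574$44
  rot[3] = 5574$447
  rot[4] = 574$4475
  rot[5] = 74$44755
  rot[6] = 4$447557
  rot[7] = $4475574
Sorted (with $ < everything):
  sorted[0] = $4475574  (last char: '4')
  sorted[1] = 4$447557  (last char: '7')
  sorted[2] = 4475574$  (last char: '$')
  sorted[3] = 475574$4  (last char: '4')
  sorted[4] = 5574$447  (last char: '7')
  sorted[5] = 574$4475  (last char: '5')
  sorted[6] = 74$44755  (last char: '5')
  sorted[7] = 75574$44  (last char: '4')
Last column: 47$47554
Original string S is at sorted index 2

Answer: 47$47554
2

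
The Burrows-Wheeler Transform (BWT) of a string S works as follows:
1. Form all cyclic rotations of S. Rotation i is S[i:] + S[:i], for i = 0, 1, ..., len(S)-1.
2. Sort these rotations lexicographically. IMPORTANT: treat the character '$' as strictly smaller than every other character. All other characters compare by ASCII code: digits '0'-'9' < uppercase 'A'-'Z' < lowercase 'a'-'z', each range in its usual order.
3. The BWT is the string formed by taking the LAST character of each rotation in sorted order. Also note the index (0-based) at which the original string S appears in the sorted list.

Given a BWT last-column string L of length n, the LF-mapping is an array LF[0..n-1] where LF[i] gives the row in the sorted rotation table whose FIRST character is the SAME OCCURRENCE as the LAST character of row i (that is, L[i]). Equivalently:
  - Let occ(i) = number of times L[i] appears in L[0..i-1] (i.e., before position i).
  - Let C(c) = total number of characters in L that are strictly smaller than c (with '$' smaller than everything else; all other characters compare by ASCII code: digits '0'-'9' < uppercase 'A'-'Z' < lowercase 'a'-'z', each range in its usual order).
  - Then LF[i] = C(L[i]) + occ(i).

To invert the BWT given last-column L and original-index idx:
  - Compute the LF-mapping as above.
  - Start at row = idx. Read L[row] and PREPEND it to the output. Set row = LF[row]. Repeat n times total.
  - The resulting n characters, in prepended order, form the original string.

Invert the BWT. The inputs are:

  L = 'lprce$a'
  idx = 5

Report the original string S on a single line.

Answer: parcel$

Derivation:
LF mapping: 4 5 6 2 3 0 1
Walk LF starting at row 5, prepending L[row]:
  step 1: row=5, L[5]='$', prepend. Next row=LF[5]=0
  step 2: row=0, L[0]='l', prepend. Next row=LF[0]=4
  step 3: row=4, L[4]='e', prepend. Next row=LF[4]=3
  step 4: row=3, L[3]='c', prepend. Next row=LF[3]=2
  step 5: row=2, L[2]='r', prepend. Next row=LF[2]=6
  step 6: row=6, L[6]='a', prepend. Next row=LF[6]=1
  step 7: row=1, L[1]='p', prepend. Next row=LF[1]=5
Reversed output: parcel$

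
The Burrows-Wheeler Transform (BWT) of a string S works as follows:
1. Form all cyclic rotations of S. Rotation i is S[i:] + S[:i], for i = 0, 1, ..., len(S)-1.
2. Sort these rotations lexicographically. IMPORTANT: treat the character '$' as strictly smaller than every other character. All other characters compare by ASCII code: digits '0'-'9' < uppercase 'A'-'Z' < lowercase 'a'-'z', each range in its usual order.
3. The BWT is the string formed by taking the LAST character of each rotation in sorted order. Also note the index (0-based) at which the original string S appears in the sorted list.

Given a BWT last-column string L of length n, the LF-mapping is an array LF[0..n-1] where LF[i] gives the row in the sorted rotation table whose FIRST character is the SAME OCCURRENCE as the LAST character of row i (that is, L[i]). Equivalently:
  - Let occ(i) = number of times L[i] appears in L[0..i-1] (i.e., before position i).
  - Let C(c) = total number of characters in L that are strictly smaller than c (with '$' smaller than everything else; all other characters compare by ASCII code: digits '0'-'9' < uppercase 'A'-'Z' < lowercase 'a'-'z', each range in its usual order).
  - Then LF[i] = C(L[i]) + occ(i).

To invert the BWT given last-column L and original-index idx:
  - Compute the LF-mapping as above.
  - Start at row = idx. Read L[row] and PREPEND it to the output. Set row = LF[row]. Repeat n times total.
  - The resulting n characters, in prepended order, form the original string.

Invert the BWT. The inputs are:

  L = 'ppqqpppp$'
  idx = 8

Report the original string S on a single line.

Answer: qppppqpp$

Derivation:
LF mapping: 1 2 7 8 3 4 5 6 0
Walk LF starting at row 8, prepending L[row]:
  step 1: row=8, L[8]='$', prepend. Next row=LF[8]=0
  step 2: row=0, L[0]='p', prepend. Next row=LF[0]=1
  step 3: row=1, L[1]='p', prepend. Next row=LF[1]=2
  step 4: row=2, L[2]='q', prepend. Next row=LF[2]=7
  step 5: row=7, L[7]='p', prepend. Next row=LF[7]=6
  step 6: row=6, L[6]='p', prepend. Next row=LF[6]=5
  step 7: row=5, L[5]='p', prepend. Next row=LF[5]=4
  step 8: row=4, L[4]='p', prepend. Next row=LF[4]=3
  step 9: row=3, L[3]='q', prepend. Next row=LF[3]=8
Reversed output: qppppqpp$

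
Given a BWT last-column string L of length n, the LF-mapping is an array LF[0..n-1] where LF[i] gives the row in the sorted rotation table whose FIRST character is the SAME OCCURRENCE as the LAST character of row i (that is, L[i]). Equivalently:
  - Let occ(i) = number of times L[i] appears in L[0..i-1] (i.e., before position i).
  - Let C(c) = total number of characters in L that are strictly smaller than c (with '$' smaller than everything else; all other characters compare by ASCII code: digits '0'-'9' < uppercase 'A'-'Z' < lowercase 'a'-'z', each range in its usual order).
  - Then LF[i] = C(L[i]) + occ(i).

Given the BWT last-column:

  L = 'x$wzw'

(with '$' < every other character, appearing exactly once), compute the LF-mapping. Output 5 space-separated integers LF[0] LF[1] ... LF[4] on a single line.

Answer: 3 0 1 4 2

Derivation:
Char counts: '$':1, 'w':2, 'x':1, 'z':1
C (first-col start): C('$')=0, C('w')=1, C('x')=3, C('z')=4
L[0]='x': occ=0, LF[0]=C('x')+0=3+0=3
L[1]='$': occ=0, LF[1]=C('$')+0=0+0=0
L[2]='w': occ=0, LF[2]=C('w')+0=1+0=1
L[3]='z': occ=0, LF[3]=C('z')+0=4+0=4
L[4]='w': occ=1, LF[4]=C('w')+1=1+1=2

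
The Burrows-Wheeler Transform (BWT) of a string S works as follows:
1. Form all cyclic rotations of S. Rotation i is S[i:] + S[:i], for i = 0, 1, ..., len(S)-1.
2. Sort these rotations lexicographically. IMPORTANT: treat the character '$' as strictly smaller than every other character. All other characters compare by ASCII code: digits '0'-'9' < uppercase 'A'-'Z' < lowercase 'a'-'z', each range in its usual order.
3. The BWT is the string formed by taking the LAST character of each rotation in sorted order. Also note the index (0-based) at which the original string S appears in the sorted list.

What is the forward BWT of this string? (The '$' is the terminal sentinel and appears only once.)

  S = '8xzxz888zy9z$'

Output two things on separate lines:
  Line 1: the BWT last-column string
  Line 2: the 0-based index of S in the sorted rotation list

Answer: zz8$8yz8z9xx8
3

Derivation:
All 13 rotations (rotation i = S[i:]+S[:i]):
  rot[0] = 8xzxz888zy9z$
  rot[1] = xzxz888zy9z$8
  rot[2] = zxz888zy9z$8x
  rot[3] = xz888zy9z$8xz
  rot[4] = z888zy9z$8xzx
  rot[5] = 888zy9z$8xzxz
  rot[6] = 88zy9z$8xzxz8
  rot[7] = 8zy9z$8xzxz88
  rot[8] = zy9z$8xzxz888
  rot[9] = y9z$8xzxz888z
  rot[10] = 9z$8xzxz888zy
  rot[11] = z$8xzxz888zy9
  rot[12] = $8xzxz888zy9z
Sorted (with $ < everything):
  sorted[0] = $8xzxz888zy9z  (last char: 'z')
  sorted[1] = 888zy9z$8xzxz  (last char: 'z')
  sorted[2] = 88zy9z$8xzxz8  (last char: '8')
  sorted[3] = 8xzxz888zy9z$  (last char: '$')
  sorted[4] = 8zy9z$8xzxz88  (last char: '8')
  sorted[5] = 9z$8xzxz888zy  (last char: 'y')
  sorted[6] = xz888zy9z$8xz  (last char: 'z')
  sorted[7] = xzxz888zy9z$8  (last char: '8')
  sorted[8] = y9z$8xzxz888z  (last char: 'z')
  sorted[9] = z$8xzxz888zy9  (last char: '9')
  sorted[10] = z888zy9z$8xzx  (last char: 'x')
  sorted[11] = zxz888zy9z$8x  (last char: 'x')
  sorted[12] = zy9z$8xzxz888  (last char: '8')
Last column: zz8$8yz8z9xx8
Original string S is at sorted index 3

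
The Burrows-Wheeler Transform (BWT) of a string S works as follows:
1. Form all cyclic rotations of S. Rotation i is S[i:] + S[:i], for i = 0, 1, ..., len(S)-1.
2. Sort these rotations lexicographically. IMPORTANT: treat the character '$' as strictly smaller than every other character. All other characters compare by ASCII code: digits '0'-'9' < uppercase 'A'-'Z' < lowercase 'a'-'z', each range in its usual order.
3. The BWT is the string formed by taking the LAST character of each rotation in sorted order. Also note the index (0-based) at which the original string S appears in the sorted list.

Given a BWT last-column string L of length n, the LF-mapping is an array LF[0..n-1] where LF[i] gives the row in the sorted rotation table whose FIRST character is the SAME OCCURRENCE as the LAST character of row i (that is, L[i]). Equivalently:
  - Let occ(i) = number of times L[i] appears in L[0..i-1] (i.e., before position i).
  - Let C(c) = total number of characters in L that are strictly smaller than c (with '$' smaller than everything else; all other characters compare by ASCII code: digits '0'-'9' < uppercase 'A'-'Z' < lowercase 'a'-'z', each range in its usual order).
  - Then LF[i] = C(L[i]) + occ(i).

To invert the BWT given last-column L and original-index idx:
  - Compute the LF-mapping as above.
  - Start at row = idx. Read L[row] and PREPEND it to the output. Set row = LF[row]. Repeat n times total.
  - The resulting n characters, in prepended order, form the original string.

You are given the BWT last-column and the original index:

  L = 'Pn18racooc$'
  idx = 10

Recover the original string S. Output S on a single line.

LF mapping: 3 7 1 2 10 4 5 8 9 6 0
Walk LF starting at row 10, prepending L[row]:
  step 1: row=10, L[10]='$', prepend. Next row=LF[10]=0
  step 2: row=0, L[0]='P', prepend. Next row=LF[0]=3
  step 3: row=3, L[3]='8', prepend. Next row=LF[3]=2
  step 4: row=2, L[2]='1', prepend. Next row=LF[2]=1
  step 5: row=1, L[1]='n', prepend. Next row=LF[1]=7
  step 6: row=7, L[7]='o', prepend. Next row=LF[7]=8
  step 7: row=8, L[8]='o', prepend. Next row=LF[8]=9
  step 8: row=9, L[9]='c', prepend. Next row=LF[9]=6
  step 9: row=6, L[6]='c', prepend. Next row=LF[6]=5
  step 10: row=5, L[5]='a', prepend. Next row=LF[5]=4
  step 11: row=4, L[4]='r', prepend. Next row=LF[4]=10
Reversed output: raccoon18P$

Answer: raccoon18P$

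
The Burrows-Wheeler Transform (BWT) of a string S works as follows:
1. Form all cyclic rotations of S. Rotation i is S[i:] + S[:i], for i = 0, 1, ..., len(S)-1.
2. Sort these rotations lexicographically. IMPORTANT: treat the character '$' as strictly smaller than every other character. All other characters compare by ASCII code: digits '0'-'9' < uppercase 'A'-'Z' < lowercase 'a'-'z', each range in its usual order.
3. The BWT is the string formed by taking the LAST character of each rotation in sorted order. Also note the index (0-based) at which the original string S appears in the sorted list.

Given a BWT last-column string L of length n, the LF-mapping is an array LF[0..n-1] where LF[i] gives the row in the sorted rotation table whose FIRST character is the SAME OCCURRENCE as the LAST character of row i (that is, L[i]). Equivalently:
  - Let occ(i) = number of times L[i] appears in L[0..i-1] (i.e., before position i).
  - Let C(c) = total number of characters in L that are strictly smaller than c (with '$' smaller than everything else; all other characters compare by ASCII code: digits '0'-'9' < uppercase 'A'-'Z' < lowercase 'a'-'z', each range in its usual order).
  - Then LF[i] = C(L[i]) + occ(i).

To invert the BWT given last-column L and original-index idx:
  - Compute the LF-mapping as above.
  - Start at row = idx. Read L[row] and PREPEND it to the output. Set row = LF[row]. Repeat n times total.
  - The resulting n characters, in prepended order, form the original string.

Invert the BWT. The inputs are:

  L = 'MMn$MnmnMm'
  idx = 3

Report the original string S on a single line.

Answer: MMnmmnnMM$

Derivation:
LF mapping: 1 2 7 0 3 8 5 9 4 6
Walk LF starting at row 3, prepending L[row]:
  step 1: row=3, L[3]='$', prepend. Next row=LF[3]=0
  step 2: row=0, L[0]='M', prepend. Next row=LF[0]=1
  step 3: row=1, L[1]='M', prepend. Next row=LF[1]=2
  step 4: row=2, L[2]='n', prepend. Next row=LF[2]=7
  step 5: row=7, L[7]='n', prepend. Next row=LF[7]=9
  step 6: row=9, L[9]='m', prepend. Next row=LF[9]=6
  step 7: row=6, L[6]='m', prepend. Next row=LF[6]=5
  step 8: row=5, L[5]='n', prepend. Next row=LF[5]=8
  step 9: row=8, L[8]='M', prepend. Next row=LF[8]=4
  step 10: row=4, L[4]='M', prepend. Next row=LF[4]=3
Reversed output: MMnmmnnMM$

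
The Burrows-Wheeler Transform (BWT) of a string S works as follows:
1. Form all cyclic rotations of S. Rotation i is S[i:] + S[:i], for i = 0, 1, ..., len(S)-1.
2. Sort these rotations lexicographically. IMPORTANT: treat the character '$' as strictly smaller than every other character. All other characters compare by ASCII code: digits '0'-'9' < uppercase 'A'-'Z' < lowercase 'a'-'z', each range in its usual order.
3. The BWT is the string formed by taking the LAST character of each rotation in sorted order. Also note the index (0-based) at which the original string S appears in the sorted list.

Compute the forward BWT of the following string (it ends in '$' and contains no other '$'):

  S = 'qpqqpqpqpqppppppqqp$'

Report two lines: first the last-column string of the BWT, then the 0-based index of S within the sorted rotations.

Answer: pqqppppqqqpqqpppq$pp
17

Derivation:
All 20 rotations (rotation i = S[i:]+S[:i]):
  rot[0] = qpqqpqpqpqppppppqqp$
  rot[1] = pqqpqpqpqppppppqqp$q
  rot[2] = qqpqpqpqppppppqqp$qp
  rot[3] = qpqpqpqppppppqqp$qpq
  rot[4] = pqpqpqppppppqqp$qpqq
  rot[5] = qpqpqppppppqqp$qpqqp
  rot[6] = pqpqppppppqqp$qpqqpq
  rot[7] = qpqppppppqqp$qpqqpqp
  rot[8] = pqppppppqqp$qpqqpqpq
  rot[9] = qppppppqqp$qpqqpqpqp
  rot[10] = ppppppqqp$qpqqpqpqpq
  rot[11] = pppppqqp$qpqqpqpqpqp
  rot[12] = ppppqqp$qpqqpqpqpqpp
  rot[13] = pppqqp$qpqqpqpqpqppp
  rot[14] = ppqqp$qpqqpqpqpqpppp
  rot[15] = pqqp$qpqqpqpqpqppppp
  rot[16] = qqp$qpqqpqpqpqpppppp
  rot[17] = qp$qpqqpqpqpqppppppq
  rot[18] = p$qpqqpqpqpqppppppqq
  rot[19] = $qpqqpqpqpqppppppqqp
Sorted (with $ < everything):
  sorted[0] = $qpqqpqpqpqppppppqqp  (last char: 'p')
  sorted[1] = p$qpqqpqpqpqppppppqq  (last char: 'q')
  sorted[2] = ppppppqqp$qpqqpqpqpq  (last char: 'q')
  sorted[3] = pppppqqp$qpqqpqpqpqp  (last char: 'p')
  sorted[4] = ppppqqp$qpqqpqpqpqpp  (last char: 'p')
  sorted[5] = pppqqp$qpqqpqpqpqppp  (last char: 'p')
  sorted[6] = ppqqp$qpqqpqpqpqpppp  (last char: 'p')
  sorted[7] = pqppppppqqp$qpqqpqpq  (last char: 'q')
  sorted[8] = pqpqppppppqqp$qpqqpq  (last char: 'q')
  sorted[9] = pqpqpqppppppqqp$qpqq  (last char: 'q')
  sorted[10] = pqqp$qpqqpqpqpqppppp  (last char: 'p')
  sorted[11] = pqqpqpqpqppppppqqp$q  (last char: 'q')
  sorted[12] = qp$qpqqpqpqpqppppppq  (last char: 'q')
  sorted[13] = qppppppqqp$qpqqpqpqp  (last char: 'p')
  sorted[14] = qpqppppppqqp$qpqqpqp  (last char: 'p')
  sorted[15] = qpqpqppppppqqp$qpqqp  (last char: 'p')
  sorted[16] = qpqpqpqppppppqqp$qpq  (last char: 'q')
  sorted[17] = qpqqpqpqpqppppppqqp$  (last char: '$')
  sorted[18] = qqp$qpqqpqpqpqpppppp  (last char: 'p')
  sorted[19] = qqpqpqpqppppppqqp$qp  (last char: 'p')
Last column: pqqppppqqqpqqpppq$pp
Original string S is at sorted index 17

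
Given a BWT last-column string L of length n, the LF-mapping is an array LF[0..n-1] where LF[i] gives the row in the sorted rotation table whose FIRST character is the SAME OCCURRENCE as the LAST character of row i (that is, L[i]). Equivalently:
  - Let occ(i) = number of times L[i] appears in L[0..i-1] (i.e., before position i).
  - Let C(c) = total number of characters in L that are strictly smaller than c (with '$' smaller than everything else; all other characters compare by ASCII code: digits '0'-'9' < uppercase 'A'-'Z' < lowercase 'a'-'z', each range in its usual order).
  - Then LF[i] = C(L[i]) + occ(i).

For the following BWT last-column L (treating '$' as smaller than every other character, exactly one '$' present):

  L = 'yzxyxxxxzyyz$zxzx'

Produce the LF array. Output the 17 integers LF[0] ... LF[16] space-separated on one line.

Char counts: '$':1, 'x':7, 'y':4, 'z':5
C (first-col start): C('$')=0, C('x')=1, C('y')=8, C('z')=12
L[0]='y': occ=0, LF[0]=C('y')+0=8+0=8
L[1]='z': occ=0, LF[1]=C('z')+0=12+0=12
L[2]='x': occ=0, LF[2]=C('x')+0=1+0=1
L[3]='y': occ=1, LF[3]=C('y')+1=8+1=9
L[4]='x': occ=1, LF[4]=C('x')+1=1+1=2
L[5]='x': occ=2, LF[5]=C('x')+2=1+2=3
L[6]='x': occ=3, LF[6]=C('x')+3=1+3=4
L[7]='x': occ=4, LF[7]=C('x')+4=1+4=5
L[8]='z': occ=1, LF[8]=C('z')+1=12+1=13
L[9]='y': occ=2, LF[9]=C('y')+2=8+2=10
L[10]='y': occ=3, LF[10]=C('y')+3=8+3=11
L[11]='z': occ=2, LF[11]=C('z')+2=12+2=14
L[12]='$': occ=0, LF[12]=C('$')+0=0+0=0
L[13]='z': occ=3, LF[13]=C('z')+3=12+3=15
L[14]='x': occ=5, LF[14]=C('x')+5=1+5=6
L[15]='z': occ=4, LF[15]=C('z')+4=12+4=16
L[16]='x': occ=6, LF[16]=C('x')+6=1+6=7

Answer: 8 12 1 9 2 3 4 5 13 10 11 14 0 15 6 16 7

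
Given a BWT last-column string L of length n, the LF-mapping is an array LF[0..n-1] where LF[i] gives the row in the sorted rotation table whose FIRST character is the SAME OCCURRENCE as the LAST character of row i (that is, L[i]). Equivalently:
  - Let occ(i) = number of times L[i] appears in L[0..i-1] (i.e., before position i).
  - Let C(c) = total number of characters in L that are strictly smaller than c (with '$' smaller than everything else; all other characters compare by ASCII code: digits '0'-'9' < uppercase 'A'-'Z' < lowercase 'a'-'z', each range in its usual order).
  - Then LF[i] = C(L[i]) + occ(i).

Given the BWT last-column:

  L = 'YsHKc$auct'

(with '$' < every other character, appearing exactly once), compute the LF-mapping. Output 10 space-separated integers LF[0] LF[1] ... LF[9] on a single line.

Answer: 3 7 1 2 5 0 4 9 6 8

Derivation:
Char counts: '$':1, 'H':1, 'K':1, 'Y':1, 'a':1, 'c':2, 's':1, 't':1, 'u':1
C (first-col start): C('$')=0, C('H')=1, C('K')=2, C('Y')=3, C('a')=4, C('c')=5, C('s')=7, C('t')=8, C('u')=9
L[0]='Y': occ=0, LF[0]=C('Y')+0=3+0=3
L[1]='s': occ=0, LF[1]=C('s')+0=7+0=7
L[2]='H': occ=0, LF[2]=C('H')+0=1+0=1
L[3]='K': occ=0, LF[3]=C('K')+0=2+0=2
L[4]='c': occ=0, LF[4]=C('c')+0=5+0=5
L[5]='$': occ=0, LF[5]=C('$')+0=0+0=0
L[6]='a': occ=0, LF[6]=C('a')+0=4+0=4
L[7]='u': occ=0, LF[7]=C('u')+0=9+0=9
L[8]='c': occ=1, LF[8]=C('c')+1=5+1=6
L[9]='t': occ=0, LF[9]=C('t')+0=8+0=8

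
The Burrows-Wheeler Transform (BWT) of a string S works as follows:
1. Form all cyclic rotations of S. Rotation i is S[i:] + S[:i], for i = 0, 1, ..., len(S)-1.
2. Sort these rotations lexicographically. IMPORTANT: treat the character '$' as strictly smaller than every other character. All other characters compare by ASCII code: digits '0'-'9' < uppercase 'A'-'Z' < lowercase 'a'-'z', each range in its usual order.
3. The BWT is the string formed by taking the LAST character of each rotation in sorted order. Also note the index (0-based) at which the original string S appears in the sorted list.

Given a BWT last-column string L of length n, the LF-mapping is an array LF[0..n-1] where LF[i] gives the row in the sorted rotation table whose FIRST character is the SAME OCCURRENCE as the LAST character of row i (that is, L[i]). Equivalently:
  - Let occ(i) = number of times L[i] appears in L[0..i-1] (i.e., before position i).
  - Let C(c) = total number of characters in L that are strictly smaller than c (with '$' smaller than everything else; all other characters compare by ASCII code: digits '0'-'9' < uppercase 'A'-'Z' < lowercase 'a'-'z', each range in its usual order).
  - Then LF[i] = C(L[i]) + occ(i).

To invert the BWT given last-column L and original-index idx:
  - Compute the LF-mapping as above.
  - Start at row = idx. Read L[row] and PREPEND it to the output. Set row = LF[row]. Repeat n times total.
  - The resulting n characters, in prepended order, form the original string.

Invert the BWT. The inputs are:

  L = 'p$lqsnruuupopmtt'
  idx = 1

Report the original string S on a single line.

Answer: lmupturpsotuqnp$

Derivation:
LF mapping: 5 0 1 8 10 3 9 13 14 15 6 4 7 2 11 12
Walk LF starting at row 1, prepending L[row]:
  step 1: row=1, L[1]='$', prepend. Next row=LF[1]=0
  step 2: row=0, L[0]='p', prepend. Next row=LF[0]=5
  step 3: row=5, L[5]='n', prepend. Next row=LF[5]=3
  step 4: row=3, L[3]='q', prepend. Next row=LF[3]=8
  step 5: row=8, L[8]='u', prepend. Next row=LF[8]=14
  step 6: row=14, L[14]='t', prepend. Next row=LF[14]=11
  step 7: row=11, L[11]='o', prepend. Next row=LF[11]=4
  step 8: row=4, L[4]='s', prepend. Next row=LF[4]=10
  step 9: row=10, L[10]='p', prepend. Next row=LF[10]=6
  step 10: row=6, L[6]='r', prepend. Next row=LF[6]=9
  step 11: row=9, L[9]='u', prepend. Next row=LF[9]=15
  step 12: row=15, L[15]='t', prepend. Next row=LF[15]=12
  step 13: row=12, L[12]='p', prepend. Next row=LF[12]=7
  step 14: row=7, L[7]='u', prepend. Next row=LF[7]=13
  step 15: row=13, L[13]='m', prepend. Next row=LF[13]=2
  step 16: row=2, L[2]='l', prepend. Next row=LF[2]=1
Reversed output: lmupturpsotuqnp$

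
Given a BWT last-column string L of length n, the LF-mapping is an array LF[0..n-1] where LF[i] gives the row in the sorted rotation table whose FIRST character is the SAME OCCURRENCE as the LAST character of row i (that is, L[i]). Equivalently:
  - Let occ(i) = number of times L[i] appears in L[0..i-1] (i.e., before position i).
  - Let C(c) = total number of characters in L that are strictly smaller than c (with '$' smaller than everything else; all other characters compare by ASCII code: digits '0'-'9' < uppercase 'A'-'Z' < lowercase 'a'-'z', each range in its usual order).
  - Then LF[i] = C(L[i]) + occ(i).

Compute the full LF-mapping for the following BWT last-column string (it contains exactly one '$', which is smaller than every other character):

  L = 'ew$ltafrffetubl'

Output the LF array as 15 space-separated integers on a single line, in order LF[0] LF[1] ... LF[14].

Answer: 3 14 0 8 11 1 5 10 6 7 4 12 13 2 9

Derivation:
Char counts: '$':1, 'a':1, 'b':1, 'e':2, 'f':3, 'l':2, 'r':1, 't':2, 'u':1, 'w':1
C (first-col start): C('$')=0, C('a')=1, C('b')=2, C('e')=3, C('f')=5, C('l')=8, C('r')=10, C('t')=11, C('u')=13, C('w')=14
L[0]='e': occ=0, LF[0]=C('e')+0=3+0=3
L[1]='w': occ=0, LF[1]=C('w')+0=14+0=14
L[2]='$': occ=0, LF[2]=C('$')+0=0+0=0
L[3]='l': occ=0, LF[3]=C('l')+0=8+0=8
L[4]='t': occ=0, LF[4]=C('t')+0=11+0=11
L[5]='a': occ=0, LF[5]=C('a')+0=1+0=1
L[6]='f': occ=0, LF[6]=C('f')+0=5+0=5
L[7]='r': occ=0, LF[7]=C('r')+0=10+0=10
L[8]='f': occ=1, LF[8]=C('f')+1=5+1=6
L[9]='f': occ=2, LF[9]=C('f')+2=5+2=7
L[10]='e': occ=1, LF[10]=C('e')+1=3+1=4
L[11]='t': occ=1, LF[11]=C('t')+1=11+1=12
L[12]='u': occ=0, LF[12]=C('u')+0=13+0=13
L[13]='b': occ=0, LF[13]=C('b')+0=2+0=2
L[14]='l': occ=1, LF[14]=C('l')+1=8+1=9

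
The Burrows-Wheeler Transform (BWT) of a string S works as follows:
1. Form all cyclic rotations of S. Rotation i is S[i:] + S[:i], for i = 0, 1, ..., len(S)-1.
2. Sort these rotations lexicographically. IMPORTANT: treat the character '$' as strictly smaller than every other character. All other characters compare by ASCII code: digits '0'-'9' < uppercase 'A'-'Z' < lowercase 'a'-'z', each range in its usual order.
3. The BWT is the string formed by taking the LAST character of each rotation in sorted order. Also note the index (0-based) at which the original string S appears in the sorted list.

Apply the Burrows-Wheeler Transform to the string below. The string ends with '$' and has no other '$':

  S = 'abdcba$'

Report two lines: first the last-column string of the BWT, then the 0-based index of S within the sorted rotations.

All 7 rotations (rotation i = S[i:]+S[:i]):
  rot[0] = abdcba$
  rot[1] = bdcba$a
  rot[2] = dcba$ab
  rot[3] = cba$abd
  rot[4] = ba$abdc
  rot[5] = a$abdcb
  rot[6] = $abdcba
Sorted (with $ < everything):
  sorted[0] = $abdcba  (last char: 'a')
  sorted[1] = a$abdcb  (last char: 'b')
  sorted[2] = abdcba$  (last char: '$')
  sorted[3] = ba$abdc  (last char: 'c')
  sorted[4] = bdcba$a  (last char: 'a')
  sorted[5] = cba$abd  (last char: 'd')
  sorted[6] = dcba$ab  (last char: 'b')
Last column: ab$cadb
Original string S is at sorted index 2

Answer: ab$cadb
2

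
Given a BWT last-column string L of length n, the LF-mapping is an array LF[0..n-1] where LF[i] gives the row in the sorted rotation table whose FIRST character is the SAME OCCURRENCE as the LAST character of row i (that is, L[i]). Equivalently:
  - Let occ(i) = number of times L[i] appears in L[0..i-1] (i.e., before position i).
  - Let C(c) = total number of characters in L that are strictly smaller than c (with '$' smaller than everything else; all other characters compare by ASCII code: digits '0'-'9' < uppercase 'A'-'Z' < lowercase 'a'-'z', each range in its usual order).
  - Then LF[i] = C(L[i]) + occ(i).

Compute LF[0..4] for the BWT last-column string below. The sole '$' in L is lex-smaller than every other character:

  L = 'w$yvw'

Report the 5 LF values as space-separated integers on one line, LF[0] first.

Char counts: '$':1, 'v':1, 'w':2, 'y':1
C (first-col start): C('$')=0, C('v')=1, C('w')=2, C('y')=4
L[0]='w': occ=0, LF[0]=C('w')+0=2+0=2
L[1]='$': occ=0, LF[1]=C('$')+0=0+0=0
L[2]='y': occ=0, LF[2]=C('y')+0=4+0=4
L[3]='v': occ=0, LF[3]=C('v')+0=1+0=1
L[4]='w': occ=1, LF[4]=C('w')+1=2+1=3

Answer: 2 0 4 1 3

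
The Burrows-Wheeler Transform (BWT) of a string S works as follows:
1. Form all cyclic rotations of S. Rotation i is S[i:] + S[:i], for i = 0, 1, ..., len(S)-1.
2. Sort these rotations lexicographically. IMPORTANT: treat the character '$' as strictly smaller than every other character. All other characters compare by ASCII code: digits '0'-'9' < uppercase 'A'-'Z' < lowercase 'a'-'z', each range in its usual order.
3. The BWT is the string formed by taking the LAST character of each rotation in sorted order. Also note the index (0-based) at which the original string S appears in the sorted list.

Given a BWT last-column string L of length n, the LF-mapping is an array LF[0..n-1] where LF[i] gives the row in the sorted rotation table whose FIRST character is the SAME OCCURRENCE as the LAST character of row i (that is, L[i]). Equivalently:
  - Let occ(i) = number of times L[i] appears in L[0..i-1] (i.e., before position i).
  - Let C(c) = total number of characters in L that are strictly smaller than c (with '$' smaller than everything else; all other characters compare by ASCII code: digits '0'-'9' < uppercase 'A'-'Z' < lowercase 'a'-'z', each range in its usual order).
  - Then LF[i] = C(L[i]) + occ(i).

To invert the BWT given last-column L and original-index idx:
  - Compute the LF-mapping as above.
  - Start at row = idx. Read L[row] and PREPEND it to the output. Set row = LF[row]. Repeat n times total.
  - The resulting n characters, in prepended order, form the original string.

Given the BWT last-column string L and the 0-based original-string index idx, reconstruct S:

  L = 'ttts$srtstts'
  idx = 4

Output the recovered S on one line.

Answer: stsssttttrt$

Derivation:
LF mapping: 6 7 8 2 0 3 1 9 4 10 11 5
Walk LF starting at row 4, prepending L[row]:
  step 1: row=4, L[4]='$', prepend. Next row=LF[4]=0
  step 2: row=0, L[0]='t', prepend. Next row=LF[0]=6
  step 3: row=6, L[6]='r', prepend. Next row=LF[6]=1
  step 4: row=1, L[1]='t', prepend. Next row=LF[1]=7
  step 5: row=7, L[7]='t', prepend. Next row=LF[7]=9
  step 6: row=9, L[9]='t', prepend. Next row=LF[9]=10
  step 7: row=10, L[10]='t', prepend. Next row=LF[10]=11
  step 8: row=11, L[11]='s', prepend. Next row=LF[11]=5
  step 9: row=5, L[5]='s', prepend. Next row=LF[5]=3
  step 10: row=3, L[3]='s', prepend. Next row=LF[3]=2
  step 11: row=2, L[2]='t', prepend. Next row=LF[2]=8
  step 12: row=8, L[8]='s', prepend. Next row=LF[8]=4
Reversed output: stsssttttrt$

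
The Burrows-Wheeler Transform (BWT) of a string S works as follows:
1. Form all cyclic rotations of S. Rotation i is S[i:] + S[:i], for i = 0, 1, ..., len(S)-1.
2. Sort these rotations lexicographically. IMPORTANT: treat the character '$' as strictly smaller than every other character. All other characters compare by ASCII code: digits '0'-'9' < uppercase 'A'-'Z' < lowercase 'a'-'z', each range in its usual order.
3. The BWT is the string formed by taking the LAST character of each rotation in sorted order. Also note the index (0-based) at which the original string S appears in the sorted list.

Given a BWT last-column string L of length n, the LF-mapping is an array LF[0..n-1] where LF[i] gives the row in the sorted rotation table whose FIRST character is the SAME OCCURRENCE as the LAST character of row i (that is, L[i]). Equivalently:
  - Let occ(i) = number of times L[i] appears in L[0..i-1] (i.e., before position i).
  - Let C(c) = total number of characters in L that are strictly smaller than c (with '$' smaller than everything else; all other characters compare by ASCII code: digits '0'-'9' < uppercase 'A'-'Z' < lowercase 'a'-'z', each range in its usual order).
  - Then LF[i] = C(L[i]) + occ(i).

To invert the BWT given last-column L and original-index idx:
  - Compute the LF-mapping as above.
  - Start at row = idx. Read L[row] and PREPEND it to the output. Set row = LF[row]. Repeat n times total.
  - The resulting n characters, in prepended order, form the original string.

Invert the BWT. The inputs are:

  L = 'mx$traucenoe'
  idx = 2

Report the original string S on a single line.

LF mapping: 5 11 0 9 8 1 10 2 3 6 7 4
Walk LF starting at row 2, prepending L[row]:
  step 1: row=2, L[2]='$', prepend. Next row=LF[2]=0
  step 2: row=0, L[0]='m', prepend. Next row=LF[0]=5
  step 3: row=5, L[5]='a', prepend. Next row=LF[5]=1
  step 4: row=1, L[1]='x', prepend. Next row=LF[1]=11
  step 5: row=11, L[11]='e', prepend. Next row=LF[11]=4
  step 6: row=4, L[4]='r', prepend. Next row=LF[4]=8
  step 7: row=8, L[8]='e', prepend. Next row=LF[8]=3
  step 8: row=3, L[3]='t', prepend. Next row=LF[3]=9
  step 9: row=9, L[9]='n', prepend. Next row=LF[9]=6
  step 10: row=6, L[6]='u', prepend. Next row=LF[6]=10
  step 11: row=10, L[10]='o', prepend. Next row=LF[10]=7
  step 12: row=7, L[7]='c', prepend. Next row=LF[7]=2
Reversed output: counterexam$

Answer: counterexam$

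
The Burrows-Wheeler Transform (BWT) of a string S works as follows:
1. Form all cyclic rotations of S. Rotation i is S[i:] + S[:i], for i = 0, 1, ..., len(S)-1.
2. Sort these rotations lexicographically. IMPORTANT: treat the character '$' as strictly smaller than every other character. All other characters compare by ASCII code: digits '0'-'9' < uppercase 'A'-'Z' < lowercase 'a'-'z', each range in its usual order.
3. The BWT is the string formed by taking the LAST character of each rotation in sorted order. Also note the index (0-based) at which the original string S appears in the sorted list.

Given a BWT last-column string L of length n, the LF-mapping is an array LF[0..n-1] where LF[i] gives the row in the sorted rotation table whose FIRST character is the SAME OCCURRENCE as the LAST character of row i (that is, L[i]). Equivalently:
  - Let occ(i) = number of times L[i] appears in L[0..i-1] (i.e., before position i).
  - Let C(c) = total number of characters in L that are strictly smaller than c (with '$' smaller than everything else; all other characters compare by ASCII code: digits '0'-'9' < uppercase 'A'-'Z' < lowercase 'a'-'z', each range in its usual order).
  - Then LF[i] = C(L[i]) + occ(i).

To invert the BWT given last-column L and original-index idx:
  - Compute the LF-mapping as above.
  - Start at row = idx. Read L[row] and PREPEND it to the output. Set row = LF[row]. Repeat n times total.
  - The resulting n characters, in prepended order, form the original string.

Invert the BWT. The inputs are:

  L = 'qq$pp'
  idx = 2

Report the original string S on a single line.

Answer: pqpq$

Derivation:
LF mapping: 3 4 0 1 2
Walk LF starting at row 2, prepending L[row]:
  step 1: row=2, L[2]='$', prepend. Next row=LF[2]=0
  step 2: row=0, L[0]='q', prepend. Next row=LF[0]=3
  step 3: row=3, L[3]='p', prepend. Next row=LF[3]=1
  step 4: row=1, L[1]='q', prepend. Next row=LF[1]=4
  step 5: row=4, L[4]='p', prepend. Next row=LF[4]=2
Reversed output: pqpq$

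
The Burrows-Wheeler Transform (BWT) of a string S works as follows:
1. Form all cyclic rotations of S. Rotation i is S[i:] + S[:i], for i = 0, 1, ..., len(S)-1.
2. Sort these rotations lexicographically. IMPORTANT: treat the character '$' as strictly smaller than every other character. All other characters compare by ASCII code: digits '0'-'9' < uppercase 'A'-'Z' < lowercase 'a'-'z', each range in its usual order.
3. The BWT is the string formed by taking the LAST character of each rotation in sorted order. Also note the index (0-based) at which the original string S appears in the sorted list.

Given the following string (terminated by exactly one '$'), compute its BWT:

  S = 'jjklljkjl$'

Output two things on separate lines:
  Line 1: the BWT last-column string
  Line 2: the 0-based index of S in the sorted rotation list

All 10 rotations (rotation i = S[i:]+S[:i]):
  rot[0] = jjklljkjl$
  rot[1] = jklljkjl$j
  rot[2] = klljkjl$jj
  rot[3] = lljkjl$jjk
  rot[4] = ljkjl$jjkl
  rot[5] = jkjl$jjkll
  rot[6] = kjl$jjkllj
  rot[7] = jl$jjklljk
  rot[8] = l$jjklljkj
  rot[9] = $jjklljkjl
Sorted (with $ < everything):
  sorted[0] = $jjklljkjl  (last char: 'l')
  sorted[1] = jjklljkjl$  (last char: '$')
  sorted[2] = jkjl$jjkll  (last char: 'l')
  sorted[3] = jklljkjl$j  (last char: 'j')
  sorted[4] = jl$jjklljk  (last char: 'k')
  sorted[5] = kjl$jjkllj  (last char: 'j')
  sorted[6] = klljkjl$jj  (last char: 'j')
  sorted[7] = l$jjklljkj  (last char: 'j')
  sorted[8] = ljkjl$jjkl  (last char: 'l')
  sorted[9] = lljkjl$jjk  (last char: 'k')
Last column: l$ljkjjjlk
Original string S is at sorted index 1

Answer: l$ljkjjjlk
1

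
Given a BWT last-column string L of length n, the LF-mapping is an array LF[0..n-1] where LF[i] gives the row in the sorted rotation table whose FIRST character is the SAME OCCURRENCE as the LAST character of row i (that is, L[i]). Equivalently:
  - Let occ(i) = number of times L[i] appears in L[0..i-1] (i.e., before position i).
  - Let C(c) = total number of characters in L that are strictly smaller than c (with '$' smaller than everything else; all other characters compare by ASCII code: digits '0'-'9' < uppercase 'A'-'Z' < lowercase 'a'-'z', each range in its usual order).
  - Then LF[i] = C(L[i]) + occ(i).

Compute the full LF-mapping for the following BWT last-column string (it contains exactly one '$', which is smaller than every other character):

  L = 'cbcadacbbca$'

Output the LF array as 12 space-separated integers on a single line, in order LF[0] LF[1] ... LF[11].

Char counts: '$':1, 'a':3, 'b':3, 'c':4, 'd':1
C (first-col start): C('$')=0, C('a')=1, C('b')=4, C('c')=7, C('d')=11
L[0]='c': occ=0, LF[0]=C('c')+0=7+0=7
L[1]='b': occ=0, LF[1]=C('b')+0=4+0=4
L[2]='c': occ=1, LF[2]=C('c')+1=7+1=8
L[3]='a': occ=0, LF[3]=C('a')+0=1+0=1
L[4]='d': occ=0, LF[4]=C('d')+0=11+0=11
L[5]='a': occ=1, LF[5]=C('a')+1=1+1=2
L[6]='c': occ=2, LF[6]=C('c')+2=7+2=9
L[7]='b': occ=1, LF[7]=C('b')+1=4+1=5
L[8]='b': occ=2, LF[8]=C('b')+2=4+2=6
L[9]='c': occ=3, LF[9]=C('c')+3=7+3=10
L[10]='a': occ=2, LF[10]=C('a')+2=1+2=3
L[11]='$': occ=0, LF[11]=C('$')+0=0+0=0

Answer: 7 4 8 1 11 2 9 5 6 10 3 0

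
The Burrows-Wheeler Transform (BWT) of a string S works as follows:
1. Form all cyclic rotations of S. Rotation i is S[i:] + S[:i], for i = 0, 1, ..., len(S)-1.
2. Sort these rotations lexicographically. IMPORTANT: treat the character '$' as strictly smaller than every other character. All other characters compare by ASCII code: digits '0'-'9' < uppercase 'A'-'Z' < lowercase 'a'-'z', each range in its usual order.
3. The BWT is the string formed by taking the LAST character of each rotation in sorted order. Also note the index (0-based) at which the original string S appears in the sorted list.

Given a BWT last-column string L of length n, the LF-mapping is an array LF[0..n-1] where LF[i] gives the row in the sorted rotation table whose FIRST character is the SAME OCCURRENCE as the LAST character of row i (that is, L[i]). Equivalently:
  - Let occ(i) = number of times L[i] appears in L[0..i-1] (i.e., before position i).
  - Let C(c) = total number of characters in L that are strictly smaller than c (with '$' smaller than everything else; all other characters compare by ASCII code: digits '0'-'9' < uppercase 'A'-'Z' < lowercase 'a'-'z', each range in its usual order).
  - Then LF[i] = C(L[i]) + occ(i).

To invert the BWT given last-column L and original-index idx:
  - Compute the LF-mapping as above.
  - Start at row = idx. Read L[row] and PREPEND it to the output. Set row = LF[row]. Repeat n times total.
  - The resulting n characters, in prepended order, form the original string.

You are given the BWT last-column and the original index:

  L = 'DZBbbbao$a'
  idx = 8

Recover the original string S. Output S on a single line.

Answer: baobabZBD$

Derivation:
LF mapping: 2 3 1 6 7 8 4 9 0 5
Walk LF starting at row 8, prepending L[row]:
  step 1: row=8, L[8]='$', prepend. Next row=LF[8]=0
  step 2: row=0, L[0]='D', prepend. Next row=LF[0]=2
  step 3: row=2, L[2]='B', prepend. Next row=LF[2]=1
  step 4: row=1, L[1]='Z', prepend. Next row=LF[1]=3
  step 5: row=3, L[3]='b', prepend. Next row=LF[3]=6
  step 6: row=6, L[6]='a', prepend. Next row=LF[6]=4
  step 7: row=4, L[4]='b', prepend. Next row=LF[4]=7
  step 8: row=7, L[7]='o', prepend. Next row=LF[7]=9
  step 9: row=9, L[9]='a', prepend. Next row=LF[9]=5
  step 10: row=5, L[5]='b', prepend. Next row=LF[5]=8
Reversed output: baobabZBD$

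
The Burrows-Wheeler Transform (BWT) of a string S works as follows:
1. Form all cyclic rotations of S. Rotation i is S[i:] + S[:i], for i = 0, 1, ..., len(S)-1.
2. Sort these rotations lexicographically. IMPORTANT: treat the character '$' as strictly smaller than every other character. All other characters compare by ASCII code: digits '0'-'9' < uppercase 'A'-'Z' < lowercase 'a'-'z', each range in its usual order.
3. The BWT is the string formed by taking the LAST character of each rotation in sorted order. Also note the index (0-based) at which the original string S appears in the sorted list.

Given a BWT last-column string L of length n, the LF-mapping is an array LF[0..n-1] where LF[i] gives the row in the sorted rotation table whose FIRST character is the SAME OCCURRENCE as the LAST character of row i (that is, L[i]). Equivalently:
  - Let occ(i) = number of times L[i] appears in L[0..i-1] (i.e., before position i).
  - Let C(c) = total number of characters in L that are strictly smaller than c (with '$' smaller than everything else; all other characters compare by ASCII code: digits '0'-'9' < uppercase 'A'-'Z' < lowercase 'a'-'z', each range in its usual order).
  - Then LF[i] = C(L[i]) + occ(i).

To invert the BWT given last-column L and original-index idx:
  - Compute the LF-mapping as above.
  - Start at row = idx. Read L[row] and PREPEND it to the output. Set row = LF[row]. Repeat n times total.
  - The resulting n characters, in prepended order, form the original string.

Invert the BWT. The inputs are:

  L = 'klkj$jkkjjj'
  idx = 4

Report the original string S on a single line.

Answer: jkkjjljjkk$

Derivation:
LF mapping: 6 10 7 1 0 2 8 9 3 4 5
Walk LF starting at row 4, prepending L[row]:
  step 1: row=4, L[4]='$', prepend. Next row=LF[4]=0
  step 2: row=0, L[0]='k', prepend. Next row=LF[0]=6
  step 3: row=6, L[6]='k', prepend. Next row=LF[6]=8
  step 4: row=8, L[8]='j', prepend. Next row=LF[8]=3
  step 5: row=3, L[3]='j', prepend. Next row=LF[3]=1
  step 6: row=1, L[1]='l', prepend. Next row=LF[1]=10
  step 7: row=10, L[10]='j', prepend. Next row=LF[10]=5
  step 8: row=5, L[5]='j', prepend. Next row=LF[5]=2
  step 9: row=2, L[2]='k', prepend. Next row=LF[2]=7
  step 10: row=7, L[7]='k', prepend. Next row=LF[7]=9
  step 11: row=9, L[9]='j', prepend. Next row=LF[9]=4
Reversed output: jkkjjljjkk$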